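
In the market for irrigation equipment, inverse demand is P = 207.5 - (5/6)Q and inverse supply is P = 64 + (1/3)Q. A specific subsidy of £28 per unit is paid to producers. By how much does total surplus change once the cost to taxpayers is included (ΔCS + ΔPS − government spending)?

Net change in total surplus = -£336

Pre-subsidy: 207.5 - (5/6)Q = 64 + (1/3)Q gives Q* = 123 and P* = 105.
With the subsidy, sellers receive Ps = Pb + 28 for each unit, where Pb is the price buyers pay.
On the curves, Pb = 207.5 - (5/6)Q and Ps = 64 + (1/3)Q; the wedge Ps − Pb = 28 gives 64 + (1/3)Q − (207.5 - (5/6)Q) = 28, so Q' = 147.
Then Pb = 207.5 − (5/6)·147 = 85 and Ps = 64 + (1/3)·147 = 113.
ΔCS = ½(123 + 147)(105 − 85) = 2700; ΔPS = ½(123 + 147)(113 − 105) = 1080.
Government spending = 28 × 147 = 4116.
Net change = 2700 + 1080 − 4116 = -336. The loss equals the DWL triangle ½·28·24.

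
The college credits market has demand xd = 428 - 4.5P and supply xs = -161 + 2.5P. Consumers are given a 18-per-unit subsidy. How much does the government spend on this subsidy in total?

Pre-subsidy: 428 - 4.5P = -161 + 2.5P gives P* = 589/7, x* = 691/14.
With the rebate, buyers effectively pay Pb = Ps − 18, where Ps is the price sellers receive.
Demand in terms of Ps becomes xd = 428 − 4.5(Ps − 18) = 509 - 4.5Ps. Setting this equal to supply: 509 - 4.5Ps = -161 + 2.5Ps, so Ps = 670/7.
Buyers pay Pb = 670/7 − 18 = 544/7; x' = -161 + 2.5·(670/7) = 548/7.
Government outlay = subsidy × quantity = 18 × 548/7 = 9864/7.

Government cost = 9864/7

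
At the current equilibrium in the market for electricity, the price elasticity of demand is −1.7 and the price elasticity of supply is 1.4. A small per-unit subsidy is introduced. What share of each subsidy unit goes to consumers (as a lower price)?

For a small subsidy around the equilibrium, the benefit split depends on the relative slopes, which at a point are proportional to the elasticities.
Buyer share = εs/(εs + |εd|) = 1.4/(1.4 + 1.7) = 14/31; seller share = |εd|/(εs + |εd|) = 17/31.

Consumer share = 14/31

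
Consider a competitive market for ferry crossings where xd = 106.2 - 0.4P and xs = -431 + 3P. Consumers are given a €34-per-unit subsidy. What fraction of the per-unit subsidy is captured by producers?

Producer share = 2/17

Pre-subsidy: 106.2 - 0.4P = -431 + 3P gives P* = 158, x* = 43.
With the rebate, buyers effectively pay Pb = Ps − 34, where Ps is the price sellers receive.
Demand in terms of Ps becomes xd = 106.2 − 0.4(Ps − 34) = 119.8 - 0.4Ps. Setting this equal to supply: 119.8 - 0.4Ps = -431 + 3Ps, so Ps = 162.
Buyers pay Pb = 162 − 34 = 128; x' = -431 + 3·162 = 55.
Buyers' price falls by P* − Pb = 158 − 128 = 30; sellers' price rises by Ps − P* = 162 − 158 = 4.
So producers capture 4/34 = 2/17 of each unit of subsidy.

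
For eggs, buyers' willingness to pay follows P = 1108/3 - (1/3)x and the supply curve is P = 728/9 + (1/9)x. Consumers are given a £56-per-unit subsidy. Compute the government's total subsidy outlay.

Government cost = £43400

Pre-subsidy: 1108/3 - (1/3)x = 728/9 + (1/9)x gives x* = 649 and P* = 153.
With the rebate, buyers effectively pay Pb = Ps − 56, where Ps is the price sellers receive.
On the curves, Pb = 1108/3 - (1/3)x and Ps = 728/9 + (1/9)x; the wedge Ps − Pb = 56 gives 728/9 + (1/9)x − (1108/3 - (1/3)x) = 56, so x' = 775.
Then Pb = 1108/3 − (1/3)·775 = 111 and Ps = 728/9 + (1/9)·775 = 167.
Government outlay = subsidy × quantity = 56 × 775 = 43400.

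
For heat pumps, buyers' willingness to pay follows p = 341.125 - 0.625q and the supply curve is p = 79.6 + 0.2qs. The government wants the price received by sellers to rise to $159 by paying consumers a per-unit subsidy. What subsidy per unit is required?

Required subsidy s = $66 per unit

At a seller price of 159, quantity supplied is -398 + 5·159 = 397.
Buyers absorb 397 only when they pay pb = 341.125 − 0.625·397 = 93.
s = ps − pb = 159 − 93 = 66.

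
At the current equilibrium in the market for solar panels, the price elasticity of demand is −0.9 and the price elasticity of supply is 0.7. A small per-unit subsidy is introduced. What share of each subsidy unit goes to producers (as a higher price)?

Producer share = 0.5625

For a small subsidy around the equilibrium, the benefit split depends on the relative slopes, which at a point are proportional to the elasticities.
Buyer share = εs/(εs + |εd|) = 0.7/(0.7 + 0.9) = 0.4375; seller share = |εd|/(εs + |εd|) = 0.5625.
So producers capture 0.5625 of the subsidy.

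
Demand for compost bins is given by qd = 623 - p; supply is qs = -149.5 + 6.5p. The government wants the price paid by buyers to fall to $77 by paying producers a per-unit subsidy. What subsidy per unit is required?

At a buyer price of 77, quantity demanded is 623 − 1·77 = 546.
Sellers supply 546 only when they receive ps with -149.5 + 6.5·ps = 546, i.e. ps = 107.
s = ps − pb = 107 − 77 = 30.

Required subsidy s = $30 per unit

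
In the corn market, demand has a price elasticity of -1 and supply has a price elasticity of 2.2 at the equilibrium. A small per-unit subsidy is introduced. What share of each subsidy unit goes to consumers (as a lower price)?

Consumer share = 0.6875

For a small subsidy around the equilibrium, the benefit split depends on the relative slopes, which at a point are proportional to the elasticities.
Buyer share = εs/(εs + |εd|) = 2.2/(2.2 + 1) = 0.6875; seller share = |εd|/(εs + |εd|) = 0.3125.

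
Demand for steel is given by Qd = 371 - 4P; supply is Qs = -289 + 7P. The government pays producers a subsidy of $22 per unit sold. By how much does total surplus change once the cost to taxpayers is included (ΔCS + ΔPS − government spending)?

Pre-subsidy: 371 - 4P = -289 + 7P gives P* = 60, Q* = 131.
With the subsidy, sellers receive Ps = Pb + 22 for each unit, where Pb is the price buyers pay.
Supply in terms of Pb becomes Qs = -289 + 7(Pb + 22) = -135 + 7Pb. Setting this equal to demand: 371 - 4Pb = -135 + 7Pb, so Pb = 46.
Sellers receive Ps = 46 + 22 = 68; Q' = 371 − 4·46 = 187.
ΔCS = ½(131 + 187)(60 − 46) = 2226; ΔPS = ½(131 + 187)(68 − 60) = 1272.
Government spending = 22 × 187 = 4114.
Net change = 2226 + 1272 − 4114 = -616. The loss equals the DWL triangle ½·22·56.

Net change in total surplus = -$616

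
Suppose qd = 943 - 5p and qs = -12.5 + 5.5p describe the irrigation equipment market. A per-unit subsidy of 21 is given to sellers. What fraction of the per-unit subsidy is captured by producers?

Pre-subsidy: 943 - 5p = -12.5 + 5.5p gives p* = 91, q* = 488.
With the subsidy, sellers receive ps = pb + 21 for each unit, where pb is the price buyers pay.
Supply in terms of pb becomes qs = -12.5 + 5.5(pb + 21) = 103 + 5.5pb. Setting this equal to demand: 943 - 5pb = 103 + 5.5pb, so pb = 80.
Sellers receive ps = 80 + 21 = 101; q' = 943 − 5·80 = 543.
Buyers' price falls by p* − pb = 91 − 80 = 11; sellers' price rises by ps − p* = 101 − 91 = 10.
So producers capture 10/21 = 10/21 of each unit of subsidy.

Producer share = 10/21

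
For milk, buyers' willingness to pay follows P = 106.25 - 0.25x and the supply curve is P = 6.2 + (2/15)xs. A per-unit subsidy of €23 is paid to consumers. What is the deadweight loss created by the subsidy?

Pre-subsidy: 106.25 - 0.25x = 6.2 + (2/15)x gives x* = 261 and P* = 41.
With the rebate, buyers effectively pay Pb = Ps − 23, where Ps is the price sellers receive.
On the curves, Pb = 106.25 - 0.25x and Ps = 6.2 + (2/15)x; the wedge Ps − Pb = 23 gives 6.2 + (2/15)x − (106.25 - 0.25x) = 23, so x' = 321.
Then Pb = 106.25 − 0.25·321 = 26 and Ps = 6.2 + (2/15)·321 = 49.
The subsidy expands output by 321 − 261 = 60 past the efficient level; on those units the gap between marginal cost and willingness to pay runs from 0 up to 23.
DWL = ½ × 23 × 60 = 690.

Deadweight loss = €690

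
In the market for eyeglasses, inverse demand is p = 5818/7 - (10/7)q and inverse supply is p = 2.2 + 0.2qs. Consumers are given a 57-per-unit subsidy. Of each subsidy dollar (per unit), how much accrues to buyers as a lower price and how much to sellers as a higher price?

Pre-subsidy: 5818/7 - (10/7)q = 2.2 + 0.2q gives q* = 509 and p* = 104.
With the rebate, buyers effectively pay pb = ps − 57, where ps is the price sellers receive.
On the curves, pb = 5818/7 - (10/7)q and ps = 2.2 + 0.2q; the wedge ps − pb = 57 gives 2.2 + 0.2q − (5818/7 - (10/7)q) = 57, so q' = 544.
Then pb = 5818/7 − (10/7)·544 = 54 and ps = 2.2 + 0.2·544 = 111.
Buyers' price falls by p* − pb = 104 − 54 = 50; sellers' price rises by ps − p* = 111 − 104 = 7.

Buyers gain 50 per unit; sellers gain 7 per unit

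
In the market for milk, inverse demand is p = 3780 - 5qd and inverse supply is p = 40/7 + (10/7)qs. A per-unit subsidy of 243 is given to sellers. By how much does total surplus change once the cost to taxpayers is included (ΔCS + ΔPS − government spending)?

Net change in total surplus = -4592.7

Pre-subsidy: 3780 - 5q = 40/7 + (10/7)q gives q* = 5284/9 and p* = 7600/9.
With the subsidy, sellers receive ps = pb + 243 for each unit, where pb is the price buyers pay.
On the curves, pb = 3780 - 5q and ps = 40/7 + (10/7)q; the wedge ps − pb = 243 gives 40/7 + (10/7)q − (3780 - 5q) = 243, so q' = 28121/45.
Then pb = 3780 − 5·(28121/45) = 5899/9 and ps = 40/7 + (10/7)·(28121/45) = 8086/9.
ΔCS = ½(5284/9 + 28121/45)(7600/9 − 5899/9) = 114536.1; ΔPS = ½(5284/9 + 28121/45)(8086/9 − 7600/9) = 32724.6.
Government spending = 243 × 28121/45 = 151853.4.
Net change = 114536.1 + 32724.6 − 151853.4 = -4592.7. The loss equals the DWL triangle ½·243·37.8.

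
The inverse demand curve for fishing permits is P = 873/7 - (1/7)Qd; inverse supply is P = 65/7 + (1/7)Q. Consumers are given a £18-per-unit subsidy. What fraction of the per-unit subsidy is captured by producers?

Pre-subsidy: 873/7 - (1/7)Q = 65/7 + (1/7)Q gives Q* = 404 and P* = 67.
With the rebate, buyers effectively pay Pb = Ps − 18, where Ps is the price sellers receive.
On the curves, Pb = 873/7 - (1/7)Q and Ps = 65/7 + (1/7)Q; the wedge Ps − Pb = 18 gives 65/7 + (1/7)Q − (873/7 - (1/7)Q) = 18, so Q' = 467.
Then Pb = 873/7 − (1/7)·467 = 58 and Ps = 65/7 + (1/7)·467 = 76.
Buyers' price falls by P* − Pb = 67 − 58 = 9; sellers' price rises by Ps − P* = 76 − 67 = 9.
So producers capture 9/18 = 0.5 of each unit of subsidy.

Producer share = 0.5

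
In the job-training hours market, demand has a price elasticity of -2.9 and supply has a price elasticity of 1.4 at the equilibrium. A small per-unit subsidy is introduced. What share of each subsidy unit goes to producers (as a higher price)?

Producer share = 29/43

For a small subsidy around the equilibrium, the benefit split depends on the relative slopes, which at a point are proportional to the elasticities.
Buyer share = εs/(εs + |εd|) = 1.4/(1.4 + 2.9) = 14/43; seller share = |εd|/(εs + |εd|) = 29/43.
So producers capture 29/43 of the subsidy.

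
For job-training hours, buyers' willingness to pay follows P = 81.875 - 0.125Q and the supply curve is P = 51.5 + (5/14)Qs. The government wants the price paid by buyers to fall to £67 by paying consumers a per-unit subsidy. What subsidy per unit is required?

Required subsidy s = £27 per unit

At a buyer price of 67, quantity demanded is 655 − 8·67 = 119.
Sellers supply 119 only when they receive Ps = 51.5 + (5/14)·119 = 94.
s = Ps − Pb = 94 − 67 = 27.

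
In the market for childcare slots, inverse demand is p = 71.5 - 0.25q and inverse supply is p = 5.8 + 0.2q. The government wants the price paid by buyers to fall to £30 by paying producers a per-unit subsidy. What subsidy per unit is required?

Required subsidy s = £9 per unit

At a buyer price of 30, quantity demanded is 286 − 4·30 = 166.
Sellers supply 166 only when they receive ps = 5.8 + 0.2·166 = 39.
s = ps − pb = 39 − 30 = 9.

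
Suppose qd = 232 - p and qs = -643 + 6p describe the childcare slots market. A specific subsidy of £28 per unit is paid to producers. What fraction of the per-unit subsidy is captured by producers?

Producer share = 1/7

Pre-subsidy: 232 - p = -643 + 6p gives p* = 125, q* = 107.
With the subsidy, sellers receive ps = pb + 28 for each unit, where pb is the price buyers pay.
Supply in terms of pb becomes qs = -643 + 6(pb + 28) = -475 + 6pb. Setting this equal to demand: 232 - pb = -475 + 6pb, so pb = 101.
Sellers receive ps = 101 + 28 = 129; q' = 232 − 1·101 = 131.
Buyers' price falls by p* − pb = 125 − 101 = 24; sellers' price rises by ps − p* = 129 − 125 = 4.
So producers capture 4/28 = 1/7 of each unit of subsidy.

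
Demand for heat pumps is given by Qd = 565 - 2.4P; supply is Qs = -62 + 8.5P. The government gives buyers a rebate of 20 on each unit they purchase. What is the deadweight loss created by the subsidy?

Deadweight loss = 40800/109

Pre-subsidy: 565 - 2.4P = -62 + 8.5P gives P* = 6270/109, Q* = 46537/109.
With the rebate, buyers effectively pay Pb = Ps − 20, where Ps is the price sellers receive.
Demand in terms of Ps becomes Qd = 565 − 2.4(Ps − 20) = 613 - 2.4Ps. Setting this equal to supply: 613 - 2.4Ps = -62 + 8.5Ps, so Ps = 6750/109.
Buyers pay Pb = 6750/109 − 20 = 4570/109; Q' = -62 + 8.5·(6750/109) = 50617/109.
The subsidy expands output by 50617/109 − 46537/109 = 4080/109 past the efficient level; on those units the gap between marginal cost and willingness to pay runs from 0 up to 20.
DWL = ½ × 20 × 4080/109 = 40800/109.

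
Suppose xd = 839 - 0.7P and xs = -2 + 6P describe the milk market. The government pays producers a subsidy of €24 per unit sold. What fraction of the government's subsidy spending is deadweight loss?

Pre-subsidy: 839 - 0.7P = -2 + 6P gives P* = 8410/67, x* = 50326/67.
With the subsidy, sellers receive Ps = Pb + 24 for each unit, where Pb is the price buyers pay.
Supply in terms of Pb becomes xs = -2 + 6(Pb + 24) = 142 + 6Pb. Setting this equal to demand: 839 - 0.7Pb = 142 + 6Pb, so Pb = 6970/67.
Sellers receive Ps = 6970/67 + 24 = 8578/67; x' = 839 − 0.7·(6970/67) = 51334/67.
ΔCS = ½(50326/67 + 51334/67)(8410/67 − 6970/67) = 73195200/4489; ΔPS = ½(50326/67 + 51334/67)(8578/67 − 8410/67) = 8539440/4489.
Government spending = 24 × 51334/67 = 1232016/67.
DWL = ½ × 24 × (51334/67 − 50326/67) = 12096/67; fraction = (12096/67) / (1232016/67) = 252/25667.

DWL / government spending = 252/25667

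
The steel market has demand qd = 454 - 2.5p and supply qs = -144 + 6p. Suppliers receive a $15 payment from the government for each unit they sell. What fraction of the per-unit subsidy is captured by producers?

Pre-subsidy: 454 - 2.5p = -144 + 6p gives p* = 1196/17, q* = 4728/17.
With the subsidy, sellers receive ps = pb + 15 for each unit, where pb is the price buyers pay.
Supply in terms of pb becomes qs = -144 + 6(pb + 15) = -54 + 6pb. Setting this equal to demand: 454 - 2.5pb = -54 + 6pb, so pb = 1016/17.
Sellers receive ps = 1016/17 + 15 = 1271/17; q' = 454 − 2.5·(1016/17) = 5178/17.
Buyers' price falls by p* − pb = 1196/17 − 1016/17 = 180/17; sellers' price rises by ps − p* = 1271/17 − 1196/17 = 75/17.
So producers capture (75/17)/15 = 5/17 of each unit of subsidy.

Producer share = 5/17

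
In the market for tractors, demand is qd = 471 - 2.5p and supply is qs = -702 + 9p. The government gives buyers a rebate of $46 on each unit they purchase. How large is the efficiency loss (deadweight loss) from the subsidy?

Deadweight loss = $2070

Pre-subsidy: 471 - 2.5p = -702 + 9p gives p* = 102, q* = 216.
With the rebate, buyers effectively pay pb = ps − 46, where ps is the price sellers receive.
Demand in terms of ps becomes qd = 471 − 2.5(ps − 46) = 586 - 2.5ps. Setting this equal to supply: 586 - 2.5ps = -702 + 9ps, so ps = 112.
Buyers pay pb = 112 − 46 = 66; q' = -702 + 9·112 = 306.
The subsidy expands output by 306 − 216 = 90 past the efficient level; on those units the gap between marginal cost and willingness to pay runs from 0 up to 46.
DWL = ½ × 46 × 90 = 2070.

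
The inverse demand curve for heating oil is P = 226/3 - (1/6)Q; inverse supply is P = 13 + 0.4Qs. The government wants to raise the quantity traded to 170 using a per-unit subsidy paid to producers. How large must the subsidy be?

Required subsidy s = 34 per unit

At Q = 170, from the demand curve buyers pay Pb = 226/3 − (1/6)·170 = 47; from the supply curve sellers need Ps = 13 + 0.4·170 = 81.
The subsidy must fill the gap: s = Ps − Pb = 81 − 47 = 34.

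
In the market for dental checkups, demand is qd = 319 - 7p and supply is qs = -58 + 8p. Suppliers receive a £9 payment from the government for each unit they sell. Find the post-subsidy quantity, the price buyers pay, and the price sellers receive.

Pre-subsidy: 319 - 7p = -58 + 8p gives p* = 377/15, q* = 2146/15.
With the subsidy, sellers receive ps = pb + 9 for each unit, where pb is the price buyers pay.
Supply in terms of pb becomes qs = -58 + 8(pb + 9) = 14 + 8pb. Setting this equal to demand: 319 - 7pb = 14 + 8pb, so pb = 61/3.
Sellers receive ps = 61/3 + 9 = 88/3; q' = 319 − 7·(61/3) = 530/3.

q' = 530/3; buyers pay 61/3; sellers receive 88/3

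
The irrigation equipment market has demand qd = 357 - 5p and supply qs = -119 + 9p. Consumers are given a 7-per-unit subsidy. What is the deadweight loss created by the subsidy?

Pre-subsidy: 357 - 5p = -119 + 9p gives p* = 34, q* = 187.
With the rebate, buyers effectively pay pb = ps − 7, where ps is the price sellers receive.
Demand in terms of ps becomes qd = 357 − 5(ps − 7) = 392 - 5ps. Setting this equal to supply: 392 - 5ps = -119 + 9ps, so ps = 36.5.
Buyers pay pb = 36.5 − 7 = 29.5; q' = -119 + 9·36.5 = 209.5.
The subsidy expands output by 209.5 − 187 = 22.5 past the efficient level; on those units the gap between marginal cost and willingness to pay runs from 0 up to 7.
DWL = ½ × 7 × 22.5 = 78.75.

Deadweight loss = 78.75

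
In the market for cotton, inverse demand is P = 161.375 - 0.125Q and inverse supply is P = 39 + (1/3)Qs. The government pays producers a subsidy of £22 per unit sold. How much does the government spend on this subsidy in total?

Government cost = £6930

Pre-subsidy: 161.375 - 0.125Q = 39 + (1/3)Q gives Q* = 267 and P* = 128.
With the subsidy, sellers receive Ps = Pb + 22 for each unit, where Pb is the price buyers pay.
On the curves, Pb = 161.375 - 0.125Q and Ps = 39 + (1/3)Q; the wedge Ps − Pb = 22 gives 39 + (1/3)Q − (161.375 - 0.125Q) = 22, so Q' = 315.
Then Pb = 161.375 − 0.125·315 = 122 and Ps = 39 + (1/3)·315 = 144.
Government outlay = subsidy × quantity = 22 × 315 = 6930.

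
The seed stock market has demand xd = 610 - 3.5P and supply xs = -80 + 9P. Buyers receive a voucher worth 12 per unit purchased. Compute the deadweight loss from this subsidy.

Pre-subsidy: 610 - 3.5P = -80 + 9P gives P* = 55.2, x* = 416.8.
With the rebate, buyers effectively pay Pb = Ps − 12, where Ps is the price sellers receive.
Demand in terms of Ps becomes xd = 610 − 3.5(Ps − 12) = 652 - 3.5Ps. Setting this equal to supply: 652 - 3.5Ps = -80 + 9Ps, so Ps = 58.56.
Buyers pay Pb = 58.56 − 12 = 46.56; x' = -80 + 9·58.56 = 447.04.
The subsidy expands output by 447.04 − 416.8 = 30.24 past the efficient level; on those units the gap between marginal cost and willingness to pay runs from 0 up to 12.
DWL = ½ × 12 × 30.24 = 181.44.

Deadweight loss = 181.44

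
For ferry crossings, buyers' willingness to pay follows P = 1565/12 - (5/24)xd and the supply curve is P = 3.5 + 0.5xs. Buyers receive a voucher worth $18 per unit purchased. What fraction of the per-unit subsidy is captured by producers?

Pre-subsidy: 1565/12 - (5/24)x = 3.5 + 0.5x gives x* = 3046/17 and P* = 3165/34.
With the rebate, buyers effectively pay Pb = Ps − 18, where Ps is the price sellers receive.
On the curves, Pb = 1565/12 - (5/24)x and Ps = 3.5 + 0.5x; the wedge Ps − Pb = 18 gives 3.5 + 0.5x − (1565/12 - (5/24)x) = 18, so x' = 3478/17.
Then Pb = 1565/12 − (5/24)·(3478/17) = 2985/34 and Ps = 3.5 + 0.5·(3478/17) = 3597/34.
Buyers' price falls by P* − Pb = 3165/34 − 2985/34 = 90/17; sellers' price rises by Ps − P* = 3597/34 − 3165/34 = 216/17.
So producers capture (216/17)/18 = 12/17 of each unit of subsidy.

Producer share = 12/17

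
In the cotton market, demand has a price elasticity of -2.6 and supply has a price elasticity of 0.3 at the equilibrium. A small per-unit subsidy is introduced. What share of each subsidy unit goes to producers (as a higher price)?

Producer share = 26/29

For a small subsidy around the equilibrium, the benefit split depends on the relative slopes, which at a point are proportional to the elasticities.
Buyer share = εs/(εs + |εd|) = 0.3/(0.3 + 2.6) = 3/29; seller share = |εd|/(εs + |εd|) = 26/29.
So producers capture 26/29 of the subsidy.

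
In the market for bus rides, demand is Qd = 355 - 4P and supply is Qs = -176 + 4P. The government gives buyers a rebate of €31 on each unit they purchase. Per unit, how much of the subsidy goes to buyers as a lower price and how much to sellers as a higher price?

Buyers gain €15.5 per unit; sellers gain €15.5 per unit

Pre-subsidy: 355 - 4P = -176 + 4P gives P* = 66.375, Q* = 89.5.
With the rebate, buyers effectively pay Pb = Ps − 31, where Ps is the price sellers receive.
Demand in terms of Ps becomes Qd = 355 − 4(Ps − 31) = 479 - 4Ps. Setting this equal to supply: 479 - 4Ps = -176 + 4Ps, so Ps = 81.875.
Buyers pay Pb = 81.875 − 31 = 50.875; Q' = -176 + 4·81.875 = 151.5.
Buyers' price falls by P* − Pb = 66.375 − 50.875 = 15.5; sellers' price rises by Ps − P* = 81.875 − 66.375 = 15.5.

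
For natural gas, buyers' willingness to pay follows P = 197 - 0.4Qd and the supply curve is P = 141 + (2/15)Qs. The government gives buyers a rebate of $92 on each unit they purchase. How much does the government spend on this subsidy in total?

Government cost = $25530

Pre-subsidy: 197 - 0.4Q = 141 + (2/15)Q gives Q* = 105 and P* = 155.
With the rebate, buyers effectively pay Pb = Ps − 92, where Ps is the price sellers receive.
On the curves, Pb = 197 - 0.4Q and Ps = 141 + (2/15)Q; the wedge Ps − Pb = 92 gives 141 + (2/15)Q − (197 - 0.4Q) = 92, so Q' = 277.5.
Then Pb = 197 − 0.4·277.5 = 86 and Ps = 141 + (2/15)·277.5 = 178.
Government outlay = subsidy × quantity = 92 × 277.5 = 25530.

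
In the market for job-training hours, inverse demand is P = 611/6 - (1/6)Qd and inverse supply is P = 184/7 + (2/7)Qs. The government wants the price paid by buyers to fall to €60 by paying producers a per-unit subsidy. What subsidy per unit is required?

At a buyer price of 60, quantity demanded is 611 − 6·60 = 251.
Sellers supply 251 only when they receive Ps = 184/7 + (2/7)·251 = 98.
s = Ps − Pb = 98 − 60 = 38.

Required subsidy s = €38 per unit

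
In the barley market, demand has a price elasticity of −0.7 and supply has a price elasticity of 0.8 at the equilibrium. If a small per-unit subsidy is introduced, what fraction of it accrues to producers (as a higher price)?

Producer share = 7/15

For a small subsidy around the equilibrium, the benefit split depends on the relative slopes, which at a point are proportional to the elasticities.
Buyer share = εs/(εs + |εd|) = 0.8/(0.8 + 0.7) = 8/15; seller share = |εd|/(εs + |εd|) = 7/15.
So producers capture 7/15 of the subsidy.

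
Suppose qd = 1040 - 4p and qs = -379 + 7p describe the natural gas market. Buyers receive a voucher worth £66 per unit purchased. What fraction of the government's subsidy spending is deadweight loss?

DWL / government spending = 21/173

Pre-subsidy: 1040 - 4p = -379 + 7p gives p* = 129, q* = 524.
With the rebate, buyers effectively pay pb = ps − 66, where ps is the price sellers receive.
Demand in terms of ps becomes qd = 1040 − 4(ps − 66) = 1304 - 4ps. Setting this equal to supply: 1304 - 4ps = -379 + 7ps, so ps = 153.
Buyers pay pb = 153 − 66 = 87; q' = -379 + 7·153 = 692.
ΔCS = ½(524 + 692)(129 − 87) = 25536; ΔPS = ½(524 + 692)(153 − 129) = 14592.
Government spending = 66 × 692 = 45672.
DWL = ½ × 66 × (692 − 524) = 5544; fraction = 5544 / 45672 = 21/173.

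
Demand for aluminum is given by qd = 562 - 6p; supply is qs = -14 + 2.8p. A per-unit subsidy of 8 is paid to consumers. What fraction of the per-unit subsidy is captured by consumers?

Pre-subsidy: 562 - 6p = -14 + 2.8p gives p* = 720/11, q* = 1862/11.
With the rebate, buyers effectively pay pb = ps − 8, where ps is the price sellers receive.
Demand in terms of ps becomes qd = 562 − 6(ps − 8) = 610 - 6ps. Setting this equal to supply: 610 - 6ps = -14 + 2.8ps, so ps = 780/11.
Buyers pay pb = 780/11 − 8 = 692/11; q' = -14 + 2.8·(780/11) = 2030/11.
Buyers' price falls by p* − pb = 720/11 − 692/11 = 28/11; sellers' price rises by ps − p* = 780/11 − 720/11 = 60/11.
So consumers capture (28/11)/8 = 7/22 of each unit of subsidy.

Consumer share = 7/22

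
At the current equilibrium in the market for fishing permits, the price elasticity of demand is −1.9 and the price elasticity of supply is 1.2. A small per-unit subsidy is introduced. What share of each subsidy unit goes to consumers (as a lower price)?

For a small subsidy around the equilibrium, the benefit split depends on the relative slopes, which at a point are proportional to the elasticities.
Buyer share = εs/(εs + |εd|) = 1.2/(1.2 + 1.9) = 12/31; seller share = |εd|/(εs + |εd|) = 19/31.

Consumer share = 12/31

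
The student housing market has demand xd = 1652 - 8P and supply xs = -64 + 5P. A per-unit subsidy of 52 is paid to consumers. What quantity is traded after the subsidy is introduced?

Pre-subsidy: 1652 - 8P = -64 + 5P gives P* = 132, x* = 596.
With the rebate, buyers effectively pay Pb = Ps − 52, where Ps is the price sellers receive.
Demand in terms of Ps becomes xd = 1652 − 8(Ps − 52) = 2068 - 8Ps. Setting this equal to supply: 2068 - 8Ps = -64 + 5Ps, so Ps = 164.
Buyers pay Pb = 164 − 52 = 112; x' = -64 + 5·164 = 756.

x' = 756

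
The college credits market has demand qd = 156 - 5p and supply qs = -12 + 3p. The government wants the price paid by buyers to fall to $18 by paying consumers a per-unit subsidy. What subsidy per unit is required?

Required subsidy s = $8 per unit

At a buyer price of 18, quantity demanded is 156 − 5·18 = 66.
Sellers supply 66 only when they receive ps with -12 + 3·ps = 66, i.e. ps = 26.
s = ps − pb = 26 − 18 = 8.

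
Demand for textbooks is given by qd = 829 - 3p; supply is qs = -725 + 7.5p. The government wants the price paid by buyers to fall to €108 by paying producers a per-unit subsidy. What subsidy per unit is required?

At a buyer price of 108, quantity demanded is 829 − 3·108 = 505.
Sellers supply 505 only when they receive ps with -725 + 7.5·ps = 505, i.e. ps = 164.
s = ps − pb = 164 − 108 = 56.

Required subsidy s = €56 per unit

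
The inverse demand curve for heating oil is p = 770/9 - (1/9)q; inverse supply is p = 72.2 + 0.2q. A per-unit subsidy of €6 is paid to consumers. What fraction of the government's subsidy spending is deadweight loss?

DWL / government spending = 135/871

Pre-subsidy: 770/9 - (1/9)q = 72.2 + 0.2q gives q* = 601/14 and p* = 1131/14.
With the rebate, buyers effectively pay pb = ps − 6, where ps is the price sellers receive.
On the curves, pb = 770/9 - (1/9)q and ps = 72.2 + 0.2q; the wedge ps − pb = 6 gives 72.2 + 0.2q − (770/9 - (1/9)q) = 6, so q' = 871/14.
Then pb = 770/9 − (1/9)·(871/14) = 1101/14 and ps = 72.2 + 0.2·(871/14) = 1185/14.
ΔCS = ½(601/14 + 871/14)(1131/14 − 1101/14) = 5520/49; ΔPS = ½(601/14 + 871/14)(1185/14 − 1131/14) = 9936/49.
Government spending = 6 × 871/14 = 2613/7.
DWL = ½ × 6 × (871/14 − 601/14) = 405/7; fraction = (405/7) / (2613/7) = 135/871.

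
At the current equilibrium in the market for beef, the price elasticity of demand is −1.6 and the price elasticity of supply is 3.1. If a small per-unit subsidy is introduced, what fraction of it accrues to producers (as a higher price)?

Producer share = 16/47

For a small subsidy around the equilibrium, the benefit split depends on the relative slopes, which at a point are proportional to the elasticities.
Buyer share = εs/(εs + |εd|) = 3.1/(3.1 + 1.6) = 31/47; seller share = |εd|/(εs + |εd|) = 16/47.
So producers capture 16/47 of the subsidy.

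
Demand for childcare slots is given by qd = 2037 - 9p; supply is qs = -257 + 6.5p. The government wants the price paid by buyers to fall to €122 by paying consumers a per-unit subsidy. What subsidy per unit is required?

Required subsidy s = €62 per unit

At a buyer price of 122, quantity demanded is 2037 − 9·122 = 939.
Sellers supply 939 only when they receive ps with -257 + 6.5·ps = 939, i.e. ps = 184.
s = ps − pb = 184 − 122 = 62.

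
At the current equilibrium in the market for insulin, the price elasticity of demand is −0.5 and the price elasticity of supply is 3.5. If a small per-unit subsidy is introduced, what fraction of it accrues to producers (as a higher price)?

Producer share = 0.125

For a small subsidy around the equilibrium, the benefit split depends on the relative slopes, which at a point are proportional to the elasticities.
Buyer share = εs/(εs + |εd|) = 3.5/(3.5 + 0.5) = 0.875; seller share = |εd|/(εs + |εd|) = 0.125.
So producers capture 0.125 of the subsidy.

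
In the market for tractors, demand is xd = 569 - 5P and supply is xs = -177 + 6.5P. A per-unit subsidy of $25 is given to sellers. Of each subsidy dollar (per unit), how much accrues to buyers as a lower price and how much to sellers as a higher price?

Buyers gain 325/23 per unit; sellers gain 250/23 per unit

Pre-subsidy: 569 - 5P = -177 + 6.5P gives P* = 1492/23, x* = 5627/23.
With the subsidy, sellers receive Ps = Pb + 25 for each unit, where Pb is the price buyers pay.
Supply in terms of Pb becomes xs = -177 + 6.5(Pb + 25) = -14.5 + 6.5Pb. Setting this equal to demand: 569 - 5Pb = -14.5 + 6.5Pb, so Pb = 1167/23.
Sellers receive Ps = 1167/23 + 25 = 1742/23; x' = 569 − 5·(1167/23) = 7252/23.
Buyers' price falls by P* − Pb = 1492/23 − 1167/23 = 325/23; sellers' price rises by Ps − P* = 1742/23 − 1492/23 = 250/23.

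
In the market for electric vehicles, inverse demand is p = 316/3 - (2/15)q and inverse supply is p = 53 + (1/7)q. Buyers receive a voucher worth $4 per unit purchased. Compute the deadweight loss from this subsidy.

Pre-subsidy: 316/3 - (2/15)q = 53 + (1/7)q gives q* = 5495/29 and p* = 2322/29.
With the rebate, buyers effectively pay pb = ps − 4, where ps is the price sellers receive.
On the curves, pb = 316/3 - (2/15)q and ps = 53 + (1/7)q; the wedge ps − pb = 4 gives 53 + (1/7)q − (316/3 - (2/15)q) = 4, so q' = 5915/29.
Then pb = 316/3 − (2/15)·(5915/29) = 2266/29 and ps = 53 + (1/7)·(5915/29) = 2382/29.
The subsidy expands output by 5915/29 − 5495/29 = 420/29 past the efficient level; on those units the gap between marginal cost and willingness to pay runs from 0 up to 4.
DWL = ½ × 4 × 420/29 = 840/29.

Deadweight loss = 840/29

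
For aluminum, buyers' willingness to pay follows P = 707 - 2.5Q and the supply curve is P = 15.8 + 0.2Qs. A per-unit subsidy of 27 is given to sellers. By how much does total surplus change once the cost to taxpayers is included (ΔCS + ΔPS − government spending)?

Pre-subsidy: 707 - 2.5Q = 15.8 + 0.2Q gives Q* = 256 and P* = 67.
With the subsidy, sellers receive Ps = Pb + 27 for each unit, where Pb is the price buyers pay.
On the curves, Pb = 707 - 2.5Q and Ps = 15.8 + 0.2Q; the wedge Ps − Pb = 27 gives 15.8 + 0.2Q − (707 - 2.5Q) = 27, so Q' = 266.
Then Pb = 707 − 2.5·266 = 42 and Ps = 15.8 + 0.2·266 = 69.
ΔCS = ½(256 + 266)(67 − 42) = 6525; ΔPS = ½(256 + 266)(69 − 67) = 522.
Government spending = 27 × 266 = 7182.
Net change = 6525 + 522 − 7182 = -135. The loss equals the DWL triangle ½·27·10.

Net change in total surplus = -135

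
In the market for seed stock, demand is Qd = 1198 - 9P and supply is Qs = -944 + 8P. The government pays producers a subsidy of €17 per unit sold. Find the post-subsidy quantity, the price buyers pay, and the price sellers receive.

Pre-subsidy: 1198 - 9P = -944 + 8P gives P* = 126, Q* = 64.
With the subsidy, sellers receive Ps = Pb + 17 for each unit, where Pb is the price buyers pay.
Supply in terms of Pb becomes Qs = -944 + 8(Pb + 17) = -808 + 8Pb. Setting this equal to demand: 1198 - 9Pb = -808 + 8Pb, so Pb = 118.
Sellers receive Ps = 118 + 17 = 135; Q' = 1198 − 9·118 = 136.

Q' = 136; buyers pay €118; sellers receive €135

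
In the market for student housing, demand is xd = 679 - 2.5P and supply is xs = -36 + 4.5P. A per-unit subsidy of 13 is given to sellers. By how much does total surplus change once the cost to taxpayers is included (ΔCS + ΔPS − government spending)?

Pre-subsidy: 679 - 2.5P = -36 + 4.5P gives P* = 715/7, x* = 5931/14.
With the subsidy, sellers receive Ps = Pb + 13 for each unit, where Pb is the price buyers pay.
Supply in terms of Pb becomes xs = -36 + 4.5(Pb + 13) = 22.5 + 4.5Pb. Setting this equal to demand: 679 - 2.5Pb = 22.5 + 4.5Pb, so Pb = 1313/14.
Sellers receive Ps = 1313/14 + 13 = 1495/14; x' = 679 − 2.5·(1313/14) = 12447/28.
ΔCS = ½(5931/14 + 12447/28)(715/7 − 1313/14) = 2844153/784; ΔPS = ½(5931/14 + 12447/28)(1495/14 − 715/7) = 1580085/784.
Government spending = 13 × 12447/28 = 161811/28.
Net change = 2844153/784 + 1580085/784 − 161811/28 = -7605/56. The loss equals the DWL triangle ½·13·585/28.

Net change in total surplus = -7605/56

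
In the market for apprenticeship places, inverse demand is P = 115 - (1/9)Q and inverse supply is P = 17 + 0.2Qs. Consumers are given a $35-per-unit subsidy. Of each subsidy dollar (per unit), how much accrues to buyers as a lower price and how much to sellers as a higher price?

Pre-subsidy: 115 - (1/9)Q = 17 + 0.2Q gives Q* = 315 and P* = 80.
With the rebate, buyers effectively pay Pb = Ps − 35, where Ps is the price sellers receive.
On the curves, Pb = 115 - (1/9)Q and Ps = 17 + 0.2Q; the wedge Ps − Pb = 35 gives 17 + 0.2Q − (115 - (1/9)Q) = 35, so Q' = 427.5.
Then Pb = 115 − (1/9)·427.5 = 67.5 and Ps = 17 + 0.2·427.5 = 102.5.
Buyers' price falls by P* − Pb = 80 − 67.5 = 12.5; sellers' price rises by Ps − P* = 102.5 − 80 = 22.5.

Buyers gain $12.5 per unit; sellers gain $22.5 per unit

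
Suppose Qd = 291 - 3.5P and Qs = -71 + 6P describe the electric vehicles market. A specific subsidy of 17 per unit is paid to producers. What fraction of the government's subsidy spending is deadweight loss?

DWL / government spending = 357/3709

Pre-subsidy: 291 - 3.5P = -71 + 6P gives P* = 724/19, Q* = 2995/19.
With the subsidy, sellers receive Ps = Pb + 17 for each unit, where Pb is the price buyers pay.
Supply in terms of Pb becomes Qs = -71 + 6(Pb + 17) = 31 + 6Pb. Setting this equal to demand: 291 - 3.5Pb = 31 + 6Pb, so Pb = 520/19.
Sellers receive Ps = 520/19 + 17 = 843/19; Q' = 291 − 3.5·(520/19) = 3709/19.
ΔCS = ½(2995/19 + 3709/19)(724/19 − 520/19) = 683808/361; ΔPS = ½(2995/19 + 3709/19)(843/19 − 724/19) = 398888/361.
Government spending = 17 × 3709/19 = 63053/19.
DWL = ½ × 17 × (3709/19 − 2995/19) = 6069/19; fraction = (6069/19) / (63053/19) = 357/3709.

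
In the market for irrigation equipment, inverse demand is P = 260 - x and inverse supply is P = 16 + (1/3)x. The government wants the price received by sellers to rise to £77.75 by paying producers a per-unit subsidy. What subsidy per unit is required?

Required subsidy s = £3 per unit

At a seller price of 77.75, quantity supplied is -48 + 3·77.75 = 185.25.
Buyers absorb 185.25 only when they pay Pb = 260 − 1·185.25 = 74.75.
s = Ps − Pb = 77.75 − 74.75 = 3.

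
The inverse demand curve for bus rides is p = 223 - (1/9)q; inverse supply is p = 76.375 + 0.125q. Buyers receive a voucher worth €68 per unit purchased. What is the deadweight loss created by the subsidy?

Deadweight loss = €9792

Pre-subsidy: 223 - (1/9)q = 76.375 + 0.125q gives q* = 621 and p* = 154.
With the rebate, buyers effectively pay pb = ps − 68, where ps is the price sellers receive.
On the curves, pb = 223 - (1/9)q and ps = 76.375 + 0.125q; the wedge ps − pb = 68 gives 76.375 + 0.125q − (223 - (1/9)q) = 68, so q' = 909.
Then pb = 223 − (1/9)·909 = 122 and ps = 76.375 + 0.125·909 = 190.
The subsidy expands output by 909 − 621 = 288 past the efficient level; on those units the gap between marginal cost and willingness to pay runs from 0 up to 68.
DWL = ½ × 68 × 288 = 9792.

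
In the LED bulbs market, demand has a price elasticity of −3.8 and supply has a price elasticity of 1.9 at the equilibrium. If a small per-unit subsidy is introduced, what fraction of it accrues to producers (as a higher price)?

Producer share = 2/3

For a small subsidy around the equilibrium, the benefit split depends on the relative slopes, which at a point are proportional to the elasticities.
Buyer share = εs/(εs + |εd|) = 1.9/(1.9 + 3.8) = 1/3; seller share = |εd|/(εs + |εd|) = 2/3.
So producers capture 2/3 of the subsidy.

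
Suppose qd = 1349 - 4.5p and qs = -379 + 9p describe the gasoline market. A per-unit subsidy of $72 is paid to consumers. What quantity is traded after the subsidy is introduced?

q' = 989

Pre-subsidy: 1349 - 4.5p = -379 + 9p gives p* = 128, q* = 773.
With the rebate, buyers effectively pay pb = ps − 72, where ps is the price sellers receive.
Demand in terms of ps becomes qd = 1349 − 4.5(ps − 72) = 1673 - 4.5ps. Setting this equal to supply: 1673 - 4.5ps = -379 + 9ps, so ps = 152.
Buyers pay pb = 152 − 72 = 80; q' = -379 + 9·152 = 989.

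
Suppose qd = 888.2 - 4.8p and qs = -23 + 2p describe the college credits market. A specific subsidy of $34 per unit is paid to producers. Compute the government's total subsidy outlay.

Pre-subsidy: 888.2 - 4.8p = -23 + 2p gives p* = 134, q* = 245.
With the subsidy, sellers receive ps = pb + 34 for each unit, where pb is the price buyers pay.
Supply in terms of pb becomes qs = -23 + 2(pb + 34) = 45 + 2pb. Setting this equal to demand: 888.2 - 4.8pb = 45 + 2pb, so pb = 124.
Sellers receive ps = 124 + 34 = 158; q' = 888.2 − 4.8·124 = 293.
Government outlay = subsidy × quantity = 34 × 293 = 9962.

Government cost = $9962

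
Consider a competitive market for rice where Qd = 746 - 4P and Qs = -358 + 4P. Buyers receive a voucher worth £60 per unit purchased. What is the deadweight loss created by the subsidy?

Deadweight loss = £3600

Pre-subsidy: 746 - 4P = -358 + 4P gives P* = 138, Q* = 194.
With the rebate, buyers effectively pay Pb = Ps − 60, where Ps is the price sellers receive.
Demand in terms of Ps becomes Qd = 746 − 4(Ps − 60) = 986 - 4Ps. Setting this equal to supply: 986 - 4Ps = -358 + 4Ps, so Ps = 168.
Buyers pay Pb = 168 − 60 = 108; Q' = -358 + 4·168 = 314.
The subsidy expands output by 314 − 194 = 120 past the efficient level; on those units the gap between marginal cost and willingness to pay runs from 0 up to 60.
DWL = ½ × 60 × 120 = 3600.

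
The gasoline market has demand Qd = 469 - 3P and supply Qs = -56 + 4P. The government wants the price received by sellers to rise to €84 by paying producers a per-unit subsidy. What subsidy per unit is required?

At a seller price of 84, quantity supplied is -56 + 4·84 = 280.
Buyers absorb 280 only when they pay Pb with 469 − 3·Pb = 280, i.e. Pb = 63.
s = Ps − Pb = 84 − 63 = 21.

Required subsidy s = €21 per unit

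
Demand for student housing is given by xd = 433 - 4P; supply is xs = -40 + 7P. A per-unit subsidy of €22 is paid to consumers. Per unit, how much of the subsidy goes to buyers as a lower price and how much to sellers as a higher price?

Buyers gain €14 per unit; sellers gain €8 per unit

Pre-subsidy: 433 - 4P = -40 + 7P gives P* = 43, x* = 261.
With the rebate, buyers effectively pay Pb = Ps − 22, where Ps is the price sellers receive.
Demand in terms of Ps becomes xd = 433 − 4(Ps − 22) = 521 - 4Ps. Setting this equal to supply: 521 - 4Ps = -40 + 7Ps, so Ps = 51.
Buyers pay Pb = 51 − 22 = 29; x' = -40 + 7·51 = 317.
Buyers' price falls by P* − Pb = 43 − 29 = 14; sellers' price rises by Ps − P* = 51 − 43 = 8.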